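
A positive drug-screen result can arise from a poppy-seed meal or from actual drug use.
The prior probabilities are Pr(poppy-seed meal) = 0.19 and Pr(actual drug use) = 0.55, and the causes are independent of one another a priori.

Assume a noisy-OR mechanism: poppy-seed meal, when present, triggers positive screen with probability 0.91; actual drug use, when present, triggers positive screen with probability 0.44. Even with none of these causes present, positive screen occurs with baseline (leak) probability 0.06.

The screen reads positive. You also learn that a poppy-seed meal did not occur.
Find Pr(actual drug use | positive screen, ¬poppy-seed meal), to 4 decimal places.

Under noisy-OR, P(positive screen | causes) = 1 − (1−0.06)·∏(1−qᵢ) over the active causes.
Enumerate both values of actual drug use and weight by the priors:
  P(positive screen | ¬poppy-seed meal) = 0.06*0.45 + 0.4736*0.55
        = 0.027000 + 0.260480 = 0.287480
Keeping only the actual drug use-present terms gives 0.260480, so
  P(actual drug use | positive screen, ¬poppy-seed meal) = 0.260480 / 0.287480 ≈ 0.9061

Pr(actual drug use | positive screen, ¬poppy-seed meal) ≈ 0.9061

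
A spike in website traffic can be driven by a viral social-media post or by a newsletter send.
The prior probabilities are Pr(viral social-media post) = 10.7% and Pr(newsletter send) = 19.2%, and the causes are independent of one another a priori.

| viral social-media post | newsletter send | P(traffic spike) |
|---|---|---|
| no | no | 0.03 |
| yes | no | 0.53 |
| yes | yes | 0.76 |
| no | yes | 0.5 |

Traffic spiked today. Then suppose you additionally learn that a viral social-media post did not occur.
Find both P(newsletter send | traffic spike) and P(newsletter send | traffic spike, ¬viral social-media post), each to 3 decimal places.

Sum P(traffic spike|·) weighted by the priors over the 4 (viral social-media post, newsletter send) configurations:
  P(traffic spike) = 0.03·0.893·0.808 + 0.5·0.893·0.192 + 0.53·0.107·0.808 + 0.76·0.107·0.192
        = 0.021646 + 0.085728 + 0.045822 + 0.015613 = 0.168809
The terms with newsletter send present sum to 0.101341, so
  P(newsletter send | traffic spike) = 0.101341 / 0.168809 ≈ 0.600

With the extra evidence:
For the numerator, keep only newsletter send=true terms: 0.5·0.192 = 0.096000
Denominator P(traffic spike | ¬viral social-media post): 0.03·0.808 + 0.5·0.192 = 0.120240
Posterior = 0.096000 / 0.120240 ≈ 0.798
Ruling out viral social-media post raises the posterior on newsletter send — the flip side of explaining away.

P(newsletter send | traffic spike) ≈ 0.600; P(newsletter send | traffic spike, ¬viral social-media post) ≈ 0.798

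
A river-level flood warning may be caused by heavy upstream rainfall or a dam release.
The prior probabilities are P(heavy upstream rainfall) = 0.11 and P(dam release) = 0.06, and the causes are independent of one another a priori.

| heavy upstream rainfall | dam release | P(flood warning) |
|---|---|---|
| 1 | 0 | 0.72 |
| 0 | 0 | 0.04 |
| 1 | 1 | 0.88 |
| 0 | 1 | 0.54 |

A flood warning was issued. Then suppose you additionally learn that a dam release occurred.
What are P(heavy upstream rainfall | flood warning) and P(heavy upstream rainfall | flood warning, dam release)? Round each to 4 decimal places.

P(heavy upstream rainfall | flood warning) ≈ 0.5630; P(heavy upstream rainfall | flood warning, dam release) ≈ 0.1676

Numerator (weight on configurations with heavy upstream rainfall): 0.074448 + 0.005808 = 0.080256
Normalizer over all consistent configurations: 0.04*0.89*0.94 + 0.54*0.89*0.06 + 0.72*0.11*0.94 + 0.88*0.11*0.06 = 0.142556
Posterior = 0.080256 / 0.142556 ≈ 0.5630

Now also conditioning on dam release=true:
For the numerator, keep only heavy upstream rainfall=true terms: 0.88×0.11 = 0.096800
Normalizer over all consistent configurations: 0.54×0.89 + 0.88×0.11 = 0.577400
Posterior = 0.096800 / 0.577400 ≈ 0.1676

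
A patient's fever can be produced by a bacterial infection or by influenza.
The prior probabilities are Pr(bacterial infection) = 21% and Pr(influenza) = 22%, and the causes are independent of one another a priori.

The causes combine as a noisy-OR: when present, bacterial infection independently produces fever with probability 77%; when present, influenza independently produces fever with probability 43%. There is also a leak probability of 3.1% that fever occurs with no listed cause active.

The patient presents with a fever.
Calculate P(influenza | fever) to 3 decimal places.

P(influenza | fever) ≈ 0.447

Under noisy-OR, P(fever | causes) = 1 − (1−0.031)·∏(1−qᵢ) over the active causes.
Enumerate the 4 (bacterial infection, influenza) configurations and weight by the priors:
  P(fever) = 0.031*0.79*0.78 + 0.44767*0.79*0.22 + 0.77713*0.21*0.78 + 0.872964*0.21*0.22
        = 0.019102 + 0.077805 + 0.127294 + 0.040331 = 0.264532
The terms with influenza present sum to 0.118136, so
  P(influenza | fever) = 0.118136 / 0.264532 ≈ 0.447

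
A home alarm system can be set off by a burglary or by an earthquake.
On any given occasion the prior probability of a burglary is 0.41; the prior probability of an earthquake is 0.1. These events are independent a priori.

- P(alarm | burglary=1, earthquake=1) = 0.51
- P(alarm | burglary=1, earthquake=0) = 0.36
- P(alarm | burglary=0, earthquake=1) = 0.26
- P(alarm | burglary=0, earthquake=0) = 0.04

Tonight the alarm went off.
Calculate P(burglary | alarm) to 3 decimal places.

Weight on burglary=true, given the evidence: 0.132840 + 0.020910 = 0.153750
The normalizing constant is 0.04*0.59*0.9 + 0.26*0.59*0.1 + 0.36*0.41*0.9 + 0.51*0.41*0.1 = 0.190330
Posterior = 0.153750 / 0.190330 ≈ 0.808

P(burglary | alarm) ≈ 0.808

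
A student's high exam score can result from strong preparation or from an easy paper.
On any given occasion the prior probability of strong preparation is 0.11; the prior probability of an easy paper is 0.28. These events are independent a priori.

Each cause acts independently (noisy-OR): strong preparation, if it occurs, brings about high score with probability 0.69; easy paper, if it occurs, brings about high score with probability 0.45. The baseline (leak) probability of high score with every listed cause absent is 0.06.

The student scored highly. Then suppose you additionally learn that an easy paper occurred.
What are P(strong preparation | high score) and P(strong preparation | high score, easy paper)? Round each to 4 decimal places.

P(strong preparation | high score) ≈ 0.3405; P(strong preparation | high score, easy paper) ≈ 0.1769

Under noisy-OR, P(high score | causes) = 1 − (1−0.06)·∏(1−qᵢ) over the active causes.
Weight on strong preparation=true, given the evidence: 0.056121 + 0.025864 = 0.081985
Normalizer over all consistent configurations: 0.06*0.89*0.72 + 0.483*0.89*0.28 + 0.7086*0.11*0.72 + 0.83973*0.11*0.28 = 0.240797
P(strong preparation | high score) = 0.081985/0.240797 ≈ 0.3405

Now also conditioning on easy paper=true:
For the numerator, keep only strong preparation=true terms: 0.83973×0.11 = 0.092370
Normalizer over all consistent configurations: 0.483×0.89 + 0.83973×0.11 = 0.522240
Posterior = 0.092370 / 0.522240 ≈ 0.1769
This is intercausal reasoning (explaining away): once easy paper accounts for the high score, strong preparation becomes less likely.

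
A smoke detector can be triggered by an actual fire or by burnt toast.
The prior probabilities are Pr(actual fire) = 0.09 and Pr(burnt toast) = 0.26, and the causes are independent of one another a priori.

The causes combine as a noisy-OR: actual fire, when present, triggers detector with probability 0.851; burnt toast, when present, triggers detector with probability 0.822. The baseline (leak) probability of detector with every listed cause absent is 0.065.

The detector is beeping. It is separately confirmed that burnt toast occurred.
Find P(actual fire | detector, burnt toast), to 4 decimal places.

P(actual fire | detector, burnt toast) ≈ 0.1037

Under noisy-OR, P(detector | causes) = 1 − (1−0.065)·∏(1−qᵢ) over the active causes.
P(detector | burnt toast) = 0.83357*0.91 + 0.975202*0.09 = 0.758549 + 0.087768 = 0.846317
Of this, 0.087768 comes from 0.975202*0.09 (the actual fire=true cases).
Hence the posterior is 0.087768/0.846317 ≈ 0.1037.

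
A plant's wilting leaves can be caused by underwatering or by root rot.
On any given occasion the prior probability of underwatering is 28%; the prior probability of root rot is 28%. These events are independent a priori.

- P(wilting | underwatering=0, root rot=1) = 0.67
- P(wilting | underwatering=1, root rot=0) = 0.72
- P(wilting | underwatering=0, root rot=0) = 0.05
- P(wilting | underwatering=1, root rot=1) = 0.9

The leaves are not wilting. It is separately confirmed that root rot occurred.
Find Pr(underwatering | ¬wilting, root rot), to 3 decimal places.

Weight on underwatering=true, given the evidence: 0.1×0.28 = 0.028000
Denominator P(¬wilting | root rot): 0.33×0.72 + 0.1×0.28 = 0.265600
P(underwatering | ¬wilting, root rot) = 0.028000/0.265600 ≈ 0.105

Pr(underwatering | ¬wilting, root rot) ≈ 0.105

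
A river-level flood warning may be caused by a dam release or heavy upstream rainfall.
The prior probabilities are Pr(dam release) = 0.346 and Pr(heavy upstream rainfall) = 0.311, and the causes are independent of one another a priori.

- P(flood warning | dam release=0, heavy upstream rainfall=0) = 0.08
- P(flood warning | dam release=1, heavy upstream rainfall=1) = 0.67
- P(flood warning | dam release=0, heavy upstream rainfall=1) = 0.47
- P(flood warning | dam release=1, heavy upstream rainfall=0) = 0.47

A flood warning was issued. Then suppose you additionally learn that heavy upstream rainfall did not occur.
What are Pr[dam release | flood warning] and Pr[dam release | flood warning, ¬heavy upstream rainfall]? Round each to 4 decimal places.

By total probability over the 4 (dam release, heavy upstream rainfall) configurations:
  P(flood warning) = 0.08·0.654·0.689 + 0.47·0.654·0.311 + 0.47·0.346·0.689 + 0.67·0.346·0.311
        = 0.036048 + 0.095595 + 0.112045 + 0.072096 = 0.315784
Keeping only the dam release-present terms gives 0.184141, so
  P(dam release | flood warning) = 0.184141 / 0.315784 ≈ 0.5831

Now also conditioning on heavy upstream rainfall≠true:
Enumerate both values of dam release and weight by the priors:
  P(flood warning | ¬heavy upstream rainfall) = 0.08·0.654 + 0.47·0.346
        = 0.052320 + 0.162620 = 0.214940
Keeping only the dam release-present terms gives 0.162620, so
  P(dam release | flood warning, ¬heavy upstream rainfall) = 0.162620 / 0.214940 ≈ 0.7566

Pr[dam release | flood warning] ≈ 0.5831; Pr[dam release | flood warning, ¬heavy upstream rainfall] ≈ 0.7566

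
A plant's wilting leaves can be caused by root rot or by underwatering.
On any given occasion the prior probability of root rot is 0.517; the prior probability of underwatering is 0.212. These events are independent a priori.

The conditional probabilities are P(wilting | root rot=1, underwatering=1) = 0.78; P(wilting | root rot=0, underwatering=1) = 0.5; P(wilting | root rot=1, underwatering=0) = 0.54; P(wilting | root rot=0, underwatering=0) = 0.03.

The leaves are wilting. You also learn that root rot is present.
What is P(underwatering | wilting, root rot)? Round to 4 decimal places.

P(wilting | root rot) = 0.54×0.788 + 0.78×0.212 = 0.425520 + 0.165360 = 0.590880
The underwatering-present share is 0.78×0.212 = 0.165360.
Hence the posterior is 0.165360/0.590880 ≈ 0.2799.

P(underwatering | wilting, root rot) ≈ 0.2799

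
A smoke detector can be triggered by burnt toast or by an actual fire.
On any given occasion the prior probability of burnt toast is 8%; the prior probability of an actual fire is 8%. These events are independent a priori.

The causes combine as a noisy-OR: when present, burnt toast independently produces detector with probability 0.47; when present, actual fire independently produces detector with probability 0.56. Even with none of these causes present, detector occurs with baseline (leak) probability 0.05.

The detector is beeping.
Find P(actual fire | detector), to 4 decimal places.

P(actual fire | detector) ≈ 0.3775

Under noisy-OR, P(detector | causes) = 1 − (1−0.05)·∏(1−qᵢ) over the active causes.
Enumerate the 4 (burnt toast, actual fire) configurations and weight by the priors:
  P(detector) = 0.05*0.92*0.92 + 0.582*0.92*0.08 + 0.4965*0.08*0.92 + 0.77846*0.08*0.08
        = 0.042320 + 0.042835 + 0.036542 + 0.004982 = 0.126679
Keeping only the actual fire-present terms gives 0.047817, so
  P(actual fire | detector) = 0.047817 / 0.126679 ≈ 0.3775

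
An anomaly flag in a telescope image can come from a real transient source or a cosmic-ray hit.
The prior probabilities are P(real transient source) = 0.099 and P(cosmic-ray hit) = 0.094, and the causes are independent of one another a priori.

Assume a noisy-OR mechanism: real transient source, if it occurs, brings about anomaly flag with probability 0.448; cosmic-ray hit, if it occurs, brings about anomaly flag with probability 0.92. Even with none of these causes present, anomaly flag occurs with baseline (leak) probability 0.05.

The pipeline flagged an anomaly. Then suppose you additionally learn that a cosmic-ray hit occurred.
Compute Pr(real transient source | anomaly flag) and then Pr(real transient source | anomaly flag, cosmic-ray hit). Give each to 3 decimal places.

Pr(real transient source | anomaly flag) ≈ 0.302; Pr(real transient source | anomaly flag, cosmic-ray hit) ≈ 0.102

Under noisy-OR, P(anomaly flag | causes) = 1 − (1−0.05)·∏(1−qᵢ) over the active causes.
Enumerate the 4 (real transient source, cosmic-ray hit) configurations and weight by the priors:
  P(anomaly flag) = 0.05×0.901×0.906 + 0.924×0.901×0.094 + 0.4756×0.099×0.906 + 0.958048×0.099×0.094
        = 0.040815 + 0.078257 + 0.042658 + 0.008916 = 0.170646
Keeping only the real transient source-present terms gives 0.051574, so
  P(real transient source | anomaly flag) = 0.051574 / 0.170646 ≈ 0.302

Now condition on the additional information:
Numerator (weight on configurations with real transient source): 0.958048·0.099 = 0.094847
Denominator P(anomaly flag | cosmic-ray hit): 0.924·0.901 + 0.958048·0.099 = 0.927371
Posterior = 0.094847 / 0.927371 ≈ 0.102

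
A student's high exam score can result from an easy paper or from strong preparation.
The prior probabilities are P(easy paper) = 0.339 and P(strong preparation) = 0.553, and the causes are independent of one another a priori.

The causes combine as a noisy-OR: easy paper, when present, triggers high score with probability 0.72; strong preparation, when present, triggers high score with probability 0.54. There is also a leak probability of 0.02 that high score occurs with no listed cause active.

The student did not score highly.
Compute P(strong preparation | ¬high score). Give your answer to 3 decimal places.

P(strong preparation | ¬high score) ≈ 0.363

Under noisy-OR, P(high score | causes) = 1 − (1−0.02)·∏(1−qᵢ) over the active causes.
P(¬high score) = 0.98×0.661×0.447 + 0.4508×0.661×0.553 + 0.2744×0.339×0.447 + 0.126224×0.339×0.553 = 0.289558 + 0.164782 + 0.041581 + 0.023663 = 0.519584
Of this, 0.188445 comes from 0.164782 + 0.023663 (the strong preparation=true cases).
P(strong preparation | ¬high score) = 0.188445 / 0.519584 ≈ 0.363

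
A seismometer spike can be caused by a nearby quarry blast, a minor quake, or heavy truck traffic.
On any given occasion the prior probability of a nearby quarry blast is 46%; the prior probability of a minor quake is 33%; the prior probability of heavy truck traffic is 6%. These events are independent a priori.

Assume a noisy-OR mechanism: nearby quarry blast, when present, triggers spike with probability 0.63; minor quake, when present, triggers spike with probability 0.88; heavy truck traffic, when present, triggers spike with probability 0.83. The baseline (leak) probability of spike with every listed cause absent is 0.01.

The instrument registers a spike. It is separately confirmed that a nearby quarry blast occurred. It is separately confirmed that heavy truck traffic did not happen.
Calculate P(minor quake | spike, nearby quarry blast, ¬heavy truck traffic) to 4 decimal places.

Under noisy-OR, P(spike | causes) = 1 − (1−0.01)·∏(1−qᵢ) over the active causes.
Enumerate both values of minor quake and weight by the priors:
  P(spike | nearby quarry blast, ¬heavy truck traffic) = 0.6337×0.67 + 0.956044×0.33
        = 0.424579 + 0.315495 = 0.740074
The terms with minor quake present sum to 0.315495, so
  P(minor quake | spike, nearby quarry blast, ¬heavy truck traffic) = 0.315495 / 0.740074 ≈ 0.4263

P(minor quake | spike, nearby quarry blast, ¬heavy truck traffic) ≈ 0.4263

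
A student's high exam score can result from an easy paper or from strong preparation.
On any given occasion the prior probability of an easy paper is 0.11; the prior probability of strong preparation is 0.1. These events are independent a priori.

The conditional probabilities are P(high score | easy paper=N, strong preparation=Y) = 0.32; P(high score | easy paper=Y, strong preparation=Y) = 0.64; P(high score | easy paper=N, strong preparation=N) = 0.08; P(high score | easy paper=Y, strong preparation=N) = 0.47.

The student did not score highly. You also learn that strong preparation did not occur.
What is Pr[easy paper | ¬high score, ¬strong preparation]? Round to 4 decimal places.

For the numerator, keep only easy paper=true terms: 0.53·0.11 = 0.058300
The normalizing constant is 0.92·0.89 + 0.53·0.11 = 0.877100
P(easy paper | ¬high score, ¬strong preparation) = 0.058300/0.877100 ≈ 0.0665

Pr[easy paper | ¬high score, ¬strong preparation] ≈ 0.0665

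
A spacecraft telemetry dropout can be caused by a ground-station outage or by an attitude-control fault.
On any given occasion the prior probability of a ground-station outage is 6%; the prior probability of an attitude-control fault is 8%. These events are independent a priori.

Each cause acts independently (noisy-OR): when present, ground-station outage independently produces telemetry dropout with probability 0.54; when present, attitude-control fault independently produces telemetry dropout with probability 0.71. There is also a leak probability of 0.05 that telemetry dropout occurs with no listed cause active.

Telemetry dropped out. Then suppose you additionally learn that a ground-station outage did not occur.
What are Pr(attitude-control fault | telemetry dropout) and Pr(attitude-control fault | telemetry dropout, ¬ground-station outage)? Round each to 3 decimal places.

Under noisy-OR, P(telemetry dropout | causes) = 1 − (1−0.05)·∏(1−qᵢ) over the active causes.
P(telemetry dropout) = 0.05·0.94·0.92 + 0.7245·0.94·0.08 + 0.563·0.06·0.92 + 0.87327·0.06·0.08 = 0.043240 + 0.054482 + 0.031078 + 0.004192 = 0.132992
Of this, 0.058674 comes from 0.054482 + 0.004192 (the attitude-control fault=true cases).
P(attitude-control fault | telemetry dropout) = 0.058674 / 0.132992 ≈ 0.441

With the extra evidence:
P(telemetry dropout | ¬ground-station outage) = 0.05·0.92 + 0.7245·0.08 = 0.046000 + 0.057960 = 0.103960
Restricting to configurations with attitude-control fault present: 0.7245·0.08 = 0.057960.
P(attitude-control fault | telemetry dropout, ¬ground-station outage) = 0.057960 / 0.103960 ≈ 0.558
Ruling out ground-station outage raises the posterior on attitude-control fault — the flip side of explaining away.

Pr(attitude-control fault | telemetry dropout) ≈ 0.441; Pr(attitude-control fault | telemetry dropout, ¬ground-station outage) ≈ 0.558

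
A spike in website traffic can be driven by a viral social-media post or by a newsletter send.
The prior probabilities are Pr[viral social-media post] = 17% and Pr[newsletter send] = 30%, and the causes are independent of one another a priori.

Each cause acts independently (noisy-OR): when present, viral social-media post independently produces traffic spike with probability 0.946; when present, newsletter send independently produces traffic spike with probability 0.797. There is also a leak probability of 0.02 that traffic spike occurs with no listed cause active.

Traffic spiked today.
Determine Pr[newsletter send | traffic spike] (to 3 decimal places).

Under noisy-OR, P(traffic spike | causes) = 1 − (1−0.02)·∏(1−qᵢ) over the active causes.
P(traffic spike) = 0.02·0.83·0.7 + 0.80106·0.83·0.3 + 0.94708·0.17·0.7 + 0.989257·0.17·0.3 = 0.011620 + 0.199464 + 0.112703 + 0.050452 = 0.374239
Of this, 0.249916 comes from 0.199464 + 0.050452 (the newsletter send=true cases).
So P(newsletter send | traffic spike) = 0.249916/0.374239 ≈ 0.668.

Pr[newsletter send | traffic spike] ≈ 0.668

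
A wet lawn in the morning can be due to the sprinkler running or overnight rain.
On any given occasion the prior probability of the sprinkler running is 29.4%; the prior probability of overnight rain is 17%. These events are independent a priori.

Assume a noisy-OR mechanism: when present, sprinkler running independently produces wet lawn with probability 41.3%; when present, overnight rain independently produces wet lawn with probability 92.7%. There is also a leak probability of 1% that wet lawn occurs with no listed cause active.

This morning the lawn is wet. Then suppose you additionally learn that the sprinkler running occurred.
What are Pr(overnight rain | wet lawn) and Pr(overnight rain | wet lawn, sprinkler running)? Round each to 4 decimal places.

Under noisy-OR, P(wet lawn | causes) = 1 − (1−0.01)·∏(1−qᵢ) over the active causes.
For the numerator, keep only overnight rain=true terms: 0.111346 + 0.047860 = 0.159206
Denominator P(wet lawn): 0.01·0.706·0.83 + 0.92773·0.706·0.17 + 0.41887·0.294·0.83 + 0.957578·0.294·0.17 = 0.267279
P(overnight rain | wet lawn) = 0.159206/0.267279 ≈ 0.5957

Now also conditioning on sprinkler running=true:
Weight on overnight rain=true, given the evidence: 0.957578*0.17 = 0.162788
The normalizing constant is 0.41887*0.83 + 0.957578*0.17 = 0.510450
P(overnight rain | wet lawn, sprinkler running) = 0.162788/0.510450 ≈ 0.3189
Conditioning on sprinkler running lowers the posterior on overnight rain: the classic explaining-away effect in a common-effect structure.

Pr(overnight rain | wet lawn) ≈ 0.5957; Pr(overnight rain | wet lawn, sprinkler running) ≈ 0.3189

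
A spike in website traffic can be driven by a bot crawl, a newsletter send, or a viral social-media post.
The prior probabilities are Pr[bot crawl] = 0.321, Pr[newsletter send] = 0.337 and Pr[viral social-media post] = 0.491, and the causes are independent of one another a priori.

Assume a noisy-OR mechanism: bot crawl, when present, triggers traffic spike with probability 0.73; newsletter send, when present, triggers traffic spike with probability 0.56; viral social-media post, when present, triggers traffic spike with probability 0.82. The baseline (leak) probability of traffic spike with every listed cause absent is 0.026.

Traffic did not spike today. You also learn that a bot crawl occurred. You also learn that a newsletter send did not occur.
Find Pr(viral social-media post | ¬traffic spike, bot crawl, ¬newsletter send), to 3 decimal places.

Under noisy-OR, P(traffic spike | causes) = 1 − (1−0.026)·∏(1−qᵢ) over the active causes.
Sum P(¬traffic spike|·) weighted by the priors over both values of viral social-media post:
  P(¬traffic spike | bot crawl, ¬newsletter send) = 0.26298×0.509 + 0.047336×0.491
        = 0.133857 + 0.023242 = 0.157099
Configurations with viral social-media post contribute 0.023242, so
  P(viral social-media post | ¬traffic spike, bot crawl, ¬newsletter send) = 0.023242 / 0.157099 ≈ 0.148

Pr(viral social-media post | ¬traffic spike, bot crawl, ¬newsletter send) ≈ 0.148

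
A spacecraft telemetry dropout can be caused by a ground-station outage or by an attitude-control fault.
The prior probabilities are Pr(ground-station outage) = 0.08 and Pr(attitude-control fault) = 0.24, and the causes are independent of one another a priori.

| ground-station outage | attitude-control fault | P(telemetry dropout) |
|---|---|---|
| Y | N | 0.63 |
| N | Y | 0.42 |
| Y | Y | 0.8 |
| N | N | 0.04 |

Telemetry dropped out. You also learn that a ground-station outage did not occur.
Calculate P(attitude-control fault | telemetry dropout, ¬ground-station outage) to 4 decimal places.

P(attitude-control fault | telemetry dropout, ¬ground-station outage) ≈ 0.7683

By total probability over both values of attitude-control fault:
  P(telemetry dropout | ¬ground-station outage) = 0.04·0.76 + 0.42·0.24
        = 0.030400 + 0.100800 = 0.131200
Keeping only the attitude-control fault-present terms gives 0.100800, so
  P(attitude-control fault | telemetry dropout, ¬ground-station outage) = 0.100800 / 0.131200 ≈ 0.7683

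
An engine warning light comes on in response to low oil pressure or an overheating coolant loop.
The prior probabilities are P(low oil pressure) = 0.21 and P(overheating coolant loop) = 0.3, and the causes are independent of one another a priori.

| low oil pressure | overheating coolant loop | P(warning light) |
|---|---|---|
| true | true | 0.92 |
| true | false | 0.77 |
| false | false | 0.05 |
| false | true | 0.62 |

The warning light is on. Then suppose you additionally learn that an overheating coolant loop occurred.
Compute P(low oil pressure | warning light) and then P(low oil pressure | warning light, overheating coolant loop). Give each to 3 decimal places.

P(warning light) = 0.05×0.79×0.7 + 0.62×0.79×0.3 + 0.77×0.21×0.7 + 0.92×0.21×0.3 = 0.027650 + 0.146940 + 0.113190 + 0.057960 = 0.345740
The low oil pressure-present share is 0.113190 + 0.057960 = 0.171150.
So P(low oil pressure | warning light) = 0.171150/0.345740 ≈ 0.495.

Now condition on the additional information:
Numerator (weight on configurations with low oil pressure): 0.92·0.21 = 0.193200
Normalizer over all consistent configurations: 0.62·0.79 + 0.92·0.21 = 0.683000
Posterior = 0.193200 / 0.683000 ≈ 0.283

P(low oil pressure | warning light) ≈ 0.495; P(low oil pressure | warning light, overheating coolant loop) ≈ 0.283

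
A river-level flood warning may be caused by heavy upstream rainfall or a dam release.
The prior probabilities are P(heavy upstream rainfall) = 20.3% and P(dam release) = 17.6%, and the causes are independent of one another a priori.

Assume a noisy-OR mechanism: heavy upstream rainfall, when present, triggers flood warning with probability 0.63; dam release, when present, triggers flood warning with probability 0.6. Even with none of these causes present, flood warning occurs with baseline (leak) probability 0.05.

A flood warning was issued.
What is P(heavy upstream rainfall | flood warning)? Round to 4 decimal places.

Under noisy-OR, P(flood warning | causes) = 1 − (1−0.05)·∏(1−qᵢ) over the active causes.
P(flood warning) = 0.05·0.797·0.824 + 0.62·0.797·0.176 + 0.6485·0.203·0.824 + 0.8594·0.203·0.176 = 0.032836 + 0.086969 + 0.108476 + 0.030705 = 0.258986
The heavy upstream rainfall-present share is 0.108476 + 0.030705 = 0.139181.
Hence the posterior is 0.139181/0.258986 ≈ 0.5374.

P(heavy upstream rainfall | flood warning) ≈ 0.5374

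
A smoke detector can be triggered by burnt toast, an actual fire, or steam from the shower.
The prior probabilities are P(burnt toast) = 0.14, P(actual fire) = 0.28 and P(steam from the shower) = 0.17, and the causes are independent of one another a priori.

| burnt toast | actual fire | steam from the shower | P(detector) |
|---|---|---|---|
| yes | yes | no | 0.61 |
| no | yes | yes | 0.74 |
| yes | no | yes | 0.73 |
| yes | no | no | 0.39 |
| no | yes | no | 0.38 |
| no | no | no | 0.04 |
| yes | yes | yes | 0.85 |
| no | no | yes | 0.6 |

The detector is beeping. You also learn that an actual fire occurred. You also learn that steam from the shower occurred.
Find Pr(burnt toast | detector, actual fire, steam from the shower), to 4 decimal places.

Numerator (weight on configurations with burnt toast): 0.85×0.14 = 0.119000
Denominator P(detector | actual fire, steam from the shower): 0.74×0.86 + 0.85×0.14 = 0.755400
P(burnt toast | detector, actual fire, steam from the shower) = 0.119000/0.755400 ≈ 0.1575

Pr(burnt toast | detector, actual fire, steam from the shower) ≈ 0.1575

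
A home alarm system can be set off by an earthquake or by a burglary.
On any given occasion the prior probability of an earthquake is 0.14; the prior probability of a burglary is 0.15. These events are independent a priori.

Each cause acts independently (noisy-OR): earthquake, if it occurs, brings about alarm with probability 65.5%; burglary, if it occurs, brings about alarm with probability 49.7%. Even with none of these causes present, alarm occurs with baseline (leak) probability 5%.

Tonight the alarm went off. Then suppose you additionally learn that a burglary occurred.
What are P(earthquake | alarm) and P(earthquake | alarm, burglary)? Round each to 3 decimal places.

P(earthquake | alarm) ≈ 0.484; P(earthquake | alarm, burglary) ≈ 0.207

Under noisy-OR, P(alarm | causes) = 1 − (1−0.05)·∏(1−qᵢ) over the active causes.
For the numerator, keep only earthquake=true terms: 0.079998 + 0.017538 = 0.097536
Normalizer over all consistent configurations: 0.05·0.86·0.85 + 0.52215·0.86·0.15 + 0.67225·0.14·0.85 + 0.835142·0.14·0.15 = 0.201443
P(earthquake | alarm) = 0.097536/0.201443 ≈ 0.484

Now condition on the additional information:
P(alarm | burglary) = 0.52215*0.86 + 0.835142*0.14 = 0.449049 + 0.116920 = 0.565969
The earthquake-present share is 0.835142*0.14 = 0.116920.
So P(earthquake | alarm, burglary) = 0.116920/0.565969 ≈ 0.207.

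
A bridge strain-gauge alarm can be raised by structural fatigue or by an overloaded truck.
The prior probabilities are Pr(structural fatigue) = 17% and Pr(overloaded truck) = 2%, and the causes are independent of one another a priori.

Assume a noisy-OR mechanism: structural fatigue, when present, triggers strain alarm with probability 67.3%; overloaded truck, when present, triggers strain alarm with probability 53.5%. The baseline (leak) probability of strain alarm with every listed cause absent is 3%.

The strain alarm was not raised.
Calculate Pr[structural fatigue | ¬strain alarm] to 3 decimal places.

Pr[structural fatigue | ¬strain alarm] ≈ 0.063

Under noisy-OR, P(strain alarm | causes) = 1 − (1−0.03)·∏(1−qᵢ) over the active causes.
P(¬strain alarm) = 0.97·0.83·0.98 + 0.45105·0.83·0.02 + 0.31719·0.17·0.98 + 0.147493·0.17·0.02 = 0.788998 + 0.007487 + 0.052844 + 0.000501 = 0.849830
Restricting to configurations with structural fatigue present: 0.052844 + 0.000501 = 0.053345.
So P(structural fatigue | ¬strain alarm) = 0.053345/0.849830 ≈ 0.063.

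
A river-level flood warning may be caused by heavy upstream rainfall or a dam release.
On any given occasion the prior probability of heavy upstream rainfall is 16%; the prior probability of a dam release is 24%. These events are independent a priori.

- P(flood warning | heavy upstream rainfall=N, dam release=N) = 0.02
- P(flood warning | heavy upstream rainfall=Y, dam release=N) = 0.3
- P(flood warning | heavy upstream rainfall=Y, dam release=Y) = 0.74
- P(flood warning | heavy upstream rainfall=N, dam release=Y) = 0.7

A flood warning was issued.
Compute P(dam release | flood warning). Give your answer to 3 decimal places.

P(dam release | flood warning) ≈ 0.775

Numerator (weight on configurations with dam release): 0.141120 + 0.028416 = 0.169536
Normalizer over all consistent configurations: 0.02·0.84·0.76 + 0.7·0.84·0.24 + 0.3·0.16·0.76 + 0.74·0.16·0.24 = 0.218784
Posterior = 0.169536 / 0.218784 ≈ 0.775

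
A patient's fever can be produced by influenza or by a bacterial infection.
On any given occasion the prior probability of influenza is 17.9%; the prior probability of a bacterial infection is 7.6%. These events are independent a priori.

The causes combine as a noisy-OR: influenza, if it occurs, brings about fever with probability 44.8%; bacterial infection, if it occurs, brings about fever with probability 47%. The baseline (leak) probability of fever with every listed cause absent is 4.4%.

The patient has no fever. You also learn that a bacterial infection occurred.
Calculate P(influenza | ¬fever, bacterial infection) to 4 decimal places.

Under noisy-OR, P(fever | causes) = 1 − (1−0.044)·∏(1−qᵢ) over the active causes.
By total probability over both values of influenza:
  P(¬fever | bacterial infection) = 0.50668*0.821 + 0.279687*0.179
        = 0.415984 + 0.050064 = 0.466048
Configurations with influenza contribute 0.050064, so
  P(influenza | ¬fever, bacterial infection) = 0.050064 / 0.466048 ≈ 0.1074

P(influenza | ¬fever, bacterial infection) ≈ 0.1074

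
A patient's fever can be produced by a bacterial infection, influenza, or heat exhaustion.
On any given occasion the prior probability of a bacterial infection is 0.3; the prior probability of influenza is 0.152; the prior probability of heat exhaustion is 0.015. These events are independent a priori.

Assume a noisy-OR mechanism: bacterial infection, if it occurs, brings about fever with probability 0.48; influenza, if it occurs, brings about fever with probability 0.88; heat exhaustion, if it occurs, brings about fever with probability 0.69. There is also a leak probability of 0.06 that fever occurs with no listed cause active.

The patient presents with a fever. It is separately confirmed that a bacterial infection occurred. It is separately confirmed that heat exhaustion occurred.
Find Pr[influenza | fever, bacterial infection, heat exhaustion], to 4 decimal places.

Pr[influenza | fever, bacterial infection, heat exhaustion] ≈ 0.1718

Under noisy-OR, P(fever | causes) = 1 − (1−0.06)·∏(1−qᵢ) over the active causes.
P(fever | bacterial infection, heat exhaustion) = 0.848472*0.848 + 0.981817*0.152 = 0.719504 + 0.149236 = 0.868740
The influenza-present share is 0.981817*0.152 = 0.149236.
So P(influenza | fever, bacterial infection, heat exhaustion) = 0.149236/0.868740 ≈ 0.1718.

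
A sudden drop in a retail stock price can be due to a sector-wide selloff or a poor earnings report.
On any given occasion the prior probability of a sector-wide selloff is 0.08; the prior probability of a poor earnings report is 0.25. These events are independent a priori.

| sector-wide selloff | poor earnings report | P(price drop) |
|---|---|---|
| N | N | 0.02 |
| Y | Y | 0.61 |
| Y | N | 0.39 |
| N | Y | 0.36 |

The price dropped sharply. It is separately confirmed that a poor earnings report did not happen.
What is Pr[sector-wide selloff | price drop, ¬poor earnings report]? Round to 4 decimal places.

Enumerate both values of sector-wide selloff and weight by the priors:
  P(price drop | ¬poor earnings report) = 0.02×0.92 + 0.39×0.08
        = 0.018400 + 0.031200 = 0.049600
Keeping only the sector-wide selloff-present terms gives 0.031200, so
  P(sector-wide selloff | price drop, ¬poor earnings report) = 0.031200 / 0.049600 ≈ 0.6290

Pr[sector-wide selloff | price drop, ¬poor earnings report] ≈ 0.6290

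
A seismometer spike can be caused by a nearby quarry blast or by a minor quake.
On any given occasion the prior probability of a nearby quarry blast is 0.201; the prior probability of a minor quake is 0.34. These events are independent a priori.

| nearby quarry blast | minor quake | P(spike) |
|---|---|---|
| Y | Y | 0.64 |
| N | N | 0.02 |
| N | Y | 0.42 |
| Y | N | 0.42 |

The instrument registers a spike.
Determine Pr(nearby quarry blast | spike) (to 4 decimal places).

Pr(nearby quarry blast | spike) ≈ 0.4438

Sum P(spike|·) weighted by the priors over the 4 (nearby quarry blast, minor quake) configurations:
  P(spike) = 0.02·0.799·0.66 + 0.42·0.799·0.34 + 0.42·0.201·0.66 + 0.64·0.201·0.34
        = 0.010547 + 0.114097 + 0.055717 + 0.043738 = 0.224099
The terms with nearby quarry blast present sum to 0.099455, so
  P(nearby quarry blast | spike) = 0.099455 / 0.224099 ≈ 0.4438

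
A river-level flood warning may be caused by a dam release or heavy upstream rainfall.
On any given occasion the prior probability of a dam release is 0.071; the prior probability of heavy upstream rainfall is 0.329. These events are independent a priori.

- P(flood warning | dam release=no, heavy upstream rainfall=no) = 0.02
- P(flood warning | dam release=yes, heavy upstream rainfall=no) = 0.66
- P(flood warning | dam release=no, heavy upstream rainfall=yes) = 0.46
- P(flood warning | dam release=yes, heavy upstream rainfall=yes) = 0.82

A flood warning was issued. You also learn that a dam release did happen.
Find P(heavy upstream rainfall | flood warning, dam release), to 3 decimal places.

P(heavy upstream rainfall | flood warning, dam release) ≈ 0.379

P(flood warning | dam release) = 0.66×0.671 + 0.82×0.329 = 0.442860 + 0.269780 = 0.712640
Of this, 0.269780 comes from 0.82×0.329 (the heavy upstream rainfall=true cases).
P(heavy upstream rainfall | flood warning, dam release) = 0.269780 / 0.712640 ≈ 0.379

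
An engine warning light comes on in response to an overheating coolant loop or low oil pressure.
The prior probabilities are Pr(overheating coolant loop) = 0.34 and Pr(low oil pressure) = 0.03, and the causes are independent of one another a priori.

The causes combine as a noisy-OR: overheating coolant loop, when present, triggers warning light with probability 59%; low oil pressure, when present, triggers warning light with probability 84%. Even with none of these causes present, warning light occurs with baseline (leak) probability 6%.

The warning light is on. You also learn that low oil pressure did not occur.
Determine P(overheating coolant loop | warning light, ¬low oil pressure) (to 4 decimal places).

Under noisy-OR, P(warning light | causes) = 1 − (1−0.06)·∏(1−qᵢ) over the active causes.
Enumerate both values of overheating coolant loop and weight by the priors:
  P(warning light | ¬low oil pressure) = 0.06×0.66 + 0.6146×0.34
        = 0.039600 + 0.208964 = 0.248564
The terms with overheating coolant loop present sum to 0.208964, so
  P(overheating coolant loop | warning light, ¬low oil pressure) = 0.208964 / 0.248564 ≈ 0.8407

P(overheating coolant loop | warning light, ¬low oil pressure) ≈ 0.8407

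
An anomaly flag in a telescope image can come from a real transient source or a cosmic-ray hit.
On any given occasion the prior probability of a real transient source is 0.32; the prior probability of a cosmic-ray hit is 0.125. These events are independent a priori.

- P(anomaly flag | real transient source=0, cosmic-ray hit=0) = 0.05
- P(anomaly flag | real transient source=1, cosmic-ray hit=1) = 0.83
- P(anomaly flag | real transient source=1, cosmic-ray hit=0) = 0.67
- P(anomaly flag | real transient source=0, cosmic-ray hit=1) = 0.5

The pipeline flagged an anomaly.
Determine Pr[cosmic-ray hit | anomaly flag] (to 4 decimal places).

Pr[cosmic-ray hit | anomaly flag] ≈ 0.2583

For the numerator, keep only cosmic-ray hit=true terms: 0.042500 + 0.033200 = 0.075700
Denominator P(anomaly flag): 0.05*0.68*0.875 + 0.5*0.68*0.125 + 0.67*0.32*0.875 + 0.83*0.32*0.125 = 0.293050
Posterior = 0.075700 / 0.293050 ≈ 0.2583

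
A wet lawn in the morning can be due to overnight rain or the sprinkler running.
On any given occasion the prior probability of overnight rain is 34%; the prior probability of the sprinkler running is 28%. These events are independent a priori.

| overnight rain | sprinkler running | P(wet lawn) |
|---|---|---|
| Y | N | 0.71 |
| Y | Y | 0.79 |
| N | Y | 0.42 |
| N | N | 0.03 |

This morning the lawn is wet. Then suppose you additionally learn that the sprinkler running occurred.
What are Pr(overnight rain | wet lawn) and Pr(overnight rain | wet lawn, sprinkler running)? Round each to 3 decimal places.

P(wet lawn) = 0.03×0.66×0.72 + 0.42×0.66×0.28 + 0.71×0.34×0.72 + 0.79×0.34×0.28 = 0.014256 + 0.077616 + 0.173808 + 0.075208 = 0.340888
The overnight rain-present share is 0.173808 + 0.075208 = 0.249016.
P(overnight rain | wet lawn) = 0.249016 / 0.340888 ≈ 0.730

Now condition on the additional information:
Weight on overnight rain=true, given the evidence: 0.79*0.34 = 0.268600
Denominator P(wet lawn | sprinkler running): 0.42*0.66 + 0.79*0.34 = 0.545800
Posterior = 0.268600 / 0.545800 ≈ 0.492

Pr(overnight rain | wet lawn) ≈ 0.730; Pr(overnight rain | wet lawn, sprinkler running) ≈ 0.492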